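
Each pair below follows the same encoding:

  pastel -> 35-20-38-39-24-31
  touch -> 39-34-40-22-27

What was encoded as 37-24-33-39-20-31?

Letters become their 1-based position plus 19 (so a→20, b→21, …).
Decoding 37-24-33-39-20-31: 37→(37−19)÷1=18=r, 24→(24−19)÷1=5=e, 33→(33−19)÷1=14=n, 39→(39−19)÷1=20=t, 20→(20−19)÷1=1=a, 31→(31−19)÷1=12=l.

rental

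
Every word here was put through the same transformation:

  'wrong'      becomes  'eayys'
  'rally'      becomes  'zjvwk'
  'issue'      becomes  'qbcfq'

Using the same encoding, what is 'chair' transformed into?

kqktd

In wrong: w→e is +8, r→a is +9, o→y is +10, n→y is +11 — the shift increases by 1 each position. Letter i (0-indexed) is shifted by i+8, so successive shifts are 8, 9, 10, ….
Applying it to chair: c+8=k, h+9=q, a+10=k, i+11=t, r+12=d.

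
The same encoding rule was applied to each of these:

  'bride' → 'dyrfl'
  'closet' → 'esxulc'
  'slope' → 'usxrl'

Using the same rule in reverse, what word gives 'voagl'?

Shifts by position in bride: pos 0: b→d (+2), pos 1: r→y (+7), pos 2: i→r (+9), pos 3: d→f (+2), pos 4: e→l (+7) — repeating every 3. A repeating key of period 3 is used — shifts +2, +7, +9 over and over.
Decoding voagl: v−2=t, o−7=h, a−9=r, g−2=e, l−7=e.

three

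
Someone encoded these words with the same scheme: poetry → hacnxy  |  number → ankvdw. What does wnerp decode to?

given

The output letters match the input read backwards, each shifted +9: poetry reversed is yrteop. Read the word backwards and shift each letter +9.
Reversing it on wnerp: shift back: w−9=n, n−9=e, e−9=v, r−9=i, p−9=g → nevig; then reverse → given.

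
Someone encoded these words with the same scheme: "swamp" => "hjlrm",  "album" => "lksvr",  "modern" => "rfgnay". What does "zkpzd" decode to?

s(18)→h(7) and w(22)→j(9) fit y≡7x+11 (mod 26); the inverse of 7 mod 26 is 15. Each letter's alphabet position (a=0..z=25) is mapped through 7·x+11 mod 26 — an affine cipher.
Decoding zkpzd: z(25)→15·(25−11)≡2=c; k(10)→15·(10−11)≡11=l; p(15)→15·(15−11)≡8=i; z(25)→15·(25−11)≡2=c; d(3)→15·(3−11)≡10=k (all mod 26).

click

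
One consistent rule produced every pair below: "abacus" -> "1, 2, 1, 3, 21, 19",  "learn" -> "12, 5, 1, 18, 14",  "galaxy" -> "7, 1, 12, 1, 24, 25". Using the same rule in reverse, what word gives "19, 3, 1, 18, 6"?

scarf

a is letter #1 and maps to 1: an offset of 0. Letters become their 1-indexed alphabet positions: a=1 … z=26.
Decoding 19, 3, 1, 18, 6: 19=s, 3=c, 1=a, 18=r, 6=f.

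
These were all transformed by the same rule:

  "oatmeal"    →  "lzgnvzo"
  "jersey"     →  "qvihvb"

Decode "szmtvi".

hanger

This is the alphabet-reversal cipher (Atbash): a becomes z, b becomes y, etc.
Reversing it on szmtvi: s↔h, z↔a, m↔n, t↔g, v↔e, i↔r.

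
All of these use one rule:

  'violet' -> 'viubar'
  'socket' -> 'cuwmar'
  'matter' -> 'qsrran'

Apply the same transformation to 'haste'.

v(21)→v(21) and i(8)→i(8) fit y≡15x+18 (mod 26); the inverse of 15 mod 26 is 7. This is an affine cipher: with a=0,…,z=25, each position x becomes (15x+18) mod 26.
On haste: h(7)→15·7+18≡19=t; a(0)→15·0+18≡18=s; s(18)→15·18+18≡2=c; t(19)→15·19+18≡17=r; e(4)→15·4+18≡0=a (all mod 26).

tscra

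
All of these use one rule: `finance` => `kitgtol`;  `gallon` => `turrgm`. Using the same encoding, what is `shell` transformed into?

rrkny

The output letters match the input read backwards, each shifted +6: finance reversed is ecnanif. The word is reversed, then every letter is shifted forward by 6.
Applying it to shell: reverse → llehs; then shift: l+6=r, l+6=r, e+6=k, h+6=n, s+6=y.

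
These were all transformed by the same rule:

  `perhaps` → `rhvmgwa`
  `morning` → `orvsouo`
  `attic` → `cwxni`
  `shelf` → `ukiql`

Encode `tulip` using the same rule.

vxpnv

In perhaps: p→r is +2, e→h is +3, r→v is +4, h→m is +5 — the shift increases by 1 each position. Letter i (0-indexed) is shifted by i+2, so successive shifts are 2, 3, 4, ….
For tulip: t+2=v, u+3=x, l+4=p, i+5=n, p+6=v.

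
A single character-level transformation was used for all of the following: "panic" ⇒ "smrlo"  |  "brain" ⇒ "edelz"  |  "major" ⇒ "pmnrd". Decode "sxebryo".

playful

Shifts by position in panic: pos 0: p→s (+3), pos 1: a→m (+12), pos 2: n→r (+4), pos 3: i→l (+3), pos 4: c→o (+12) — repeating every 3. The shifts repeat in a cycle of length 3: positions 0,1,… shift by +3, +12, +4, then the pattern repeats.
Decoding sxebryo: s−3=p, x−12=l, e−4=a, b−3=y, r−12=f, y−4=u, o−3=l.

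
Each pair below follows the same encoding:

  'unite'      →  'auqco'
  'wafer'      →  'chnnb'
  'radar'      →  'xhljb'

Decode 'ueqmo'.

In unite: u→a is +6, n→u is +7, i→q is +8, t→c is +9 — the shift increases by 1 each position. The shift increases by 1 at each position, starting from +6: 6, 7, 8, ….
Reversing it on ueqmo: u−6=o, e−7=x, q−8=i, m−9=d, o−10=e.

oxide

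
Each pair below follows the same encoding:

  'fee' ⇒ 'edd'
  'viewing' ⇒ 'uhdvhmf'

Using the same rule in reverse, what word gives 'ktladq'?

lumber

Compare letters: f→e is +25, e→d is +25, e→d is +25 — a constant shift. This is a Caesar cipher with shift 25.
Decoding ktladq: k−25=l, t−25=u, l−25=m, a−25=b, d−25=e, q−25=r.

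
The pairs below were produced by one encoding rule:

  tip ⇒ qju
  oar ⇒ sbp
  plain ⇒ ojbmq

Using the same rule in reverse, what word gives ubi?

hat

The output letters match the input read backwards, each shifted +1: tip reversed is pit. Read the word backwards and shift each letter +1.
Undoing it on ubi: shift back: u−1=t, b−1=a, i−1=h → tah; then reverse → hat.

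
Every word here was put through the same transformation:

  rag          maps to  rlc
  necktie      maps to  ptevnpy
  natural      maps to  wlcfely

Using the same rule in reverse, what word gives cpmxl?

amber

Two steps: reverse the string, then apply a Caesar shift of +11.
Decoding cpmxl: shift back: c−11=r, p−11=e, m−11=b, x−11=m, l−11=a → rebma; then reverse → amber.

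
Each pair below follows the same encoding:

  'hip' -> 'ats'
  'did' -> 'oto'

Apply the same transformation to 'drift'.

eqtco

The word is reversed, then every letter is shifted forward by 11.
For drift: reverse → tfird; then shift: t+11=e, f+11=q, i+11=t, r+11=c, d+11=o.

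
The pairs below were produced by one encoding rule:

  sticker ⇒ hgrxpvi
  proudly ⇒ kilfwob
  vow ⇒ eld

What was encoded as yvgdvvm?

between

Each pair mirrors across the alphabet (s↔h, t↔g, i↔r): positions sum to 25. Each letter is replaced by its mirror in the alphabet: a↔z, b↔y, c↔x, and so on (the Atbash cipher).
Decoding yvgdvvm: y↔b, v↔e, g↔t, d↔w, v↔e, v↔e, m↔n.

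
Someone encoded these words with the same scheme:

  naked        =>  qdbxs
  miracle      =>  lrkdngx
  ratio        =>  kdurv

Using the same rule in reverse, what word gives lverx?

movie

n(13)→q(16) and a(0)→d(3) fit y≡5x+3 (mod 26); the inverse of 5 mod 26 is 21. Treating letters as 0–25, the rule is x ↦ 5x + 3 (mod 26).
Undoing it on lverx: l(11)→21·(11−3)≡12=m; v(21)→21·(21−3)≡14=o; e(4)→21·(4−3)≡21=v; r(17)→21·(17−3)≡8=i; x(23)→21·(23−3)≡4=e (all mod 26).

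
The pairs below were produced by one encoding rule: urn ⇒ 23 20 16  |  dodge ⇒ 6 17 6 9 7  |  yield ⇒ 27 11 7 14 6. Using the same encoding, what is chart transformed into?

5 10 3 20 22

u is letter #21 and maps to 23: an offset of 2. The number is (letter's place in the alphabet, a=1) + 2.
On chart: c=3→5, h=8→10, a=1→3, r=18→20, t=20→22.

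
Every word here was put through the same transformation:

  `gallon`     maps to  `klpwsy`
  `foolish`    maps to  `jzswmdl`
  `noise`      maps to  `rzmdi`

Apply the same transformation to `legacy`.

ppklgj

Shifts by position in gallon: pos 0: g→k (+4), pos 1: a→l (+11), pos 2: l→p (+4), pos 3: l→w (+11) — repeating every 2. A repeating key of period 2 is used — shifts +4, +11 over and over.
Applying it to legacy: l+4=p, e+11=p, g+4=k, a+11=l, c+4=g, y+11=j.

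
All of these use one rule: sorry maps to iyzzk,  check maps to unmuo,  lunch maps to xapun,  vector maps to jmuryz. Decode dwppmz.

dinner

Each letter's alphabet position (a=0..z=25) is mapped through 9·x+2 mod 26 — an affine cipher.
Decoding dwppmz: d(3)→3·(3−2)≡3=d; w(22)→3·(22−2)≡8=i; p(15)→3·(15−2)≡13=n; p(15)→3·(15−2)≡13=n; m(12)→3·(12−2)≡4=e; z(25)→3·(25−2)≡17=r (all mod 26).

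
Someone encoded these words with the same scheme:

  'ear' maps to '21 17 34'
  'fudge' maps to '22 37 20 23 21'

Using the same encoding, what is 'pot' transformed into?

e is letter #5 and maps to 21: an offset of 16. Each letter is replaced by its alphabet position (a=1..z=26) + 16.
On pot: p=16→32, o=15→31, t=20→36.

32 31 36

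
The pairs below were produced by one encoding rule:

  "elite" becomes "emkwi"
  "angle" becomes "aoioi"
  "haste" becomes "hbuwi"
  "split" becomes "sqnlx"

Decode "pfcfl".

In elite: e→e is +0, l→m is +1, i→k is +2, t→w is +3 — the shift increases by 1 each position. Letter i (0-indexed) is shifted by i+0, so successive shifts are 0, 1, 2, ….
Decoding pfcfl: p−0=p, f−1=e, c−2=a, f−3=c, l−4=h.

peach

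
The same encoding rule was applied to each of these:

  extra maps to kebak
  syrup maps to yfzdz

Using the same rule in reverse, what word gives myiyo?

In extra: e→k is +6, x→e is +7, t→b is +8, r→a is +9 — the shift increases by 1 each position. Each letter shifts forward by (position + 6), i.e. 6, 7, 8, … — the shift grows by one for each successive letter.
Reversing it on myiyo: m−6=g, y−7=r, i−8=a, y−9=p, o−10=e.

grape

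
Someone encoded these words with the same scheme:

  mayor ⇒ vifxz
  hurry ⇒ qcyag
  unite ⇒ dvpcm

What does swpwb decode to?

Shifts by position in mayor: pos 0: m→v (+9), pos 1: a→i (+8), pos 2: y→f (+7), pos 3: o→x (+9), pos 4: r→z (+8) — repeating every 3. The shifts repeat in a cycle of length 3: positions 0,1,… shift by +9, +8, +7, then the pattern repeats.
Reversing it on swpwb: s−9=j, w−8=o, p−7=i, w−9=n, b−8=t.

joint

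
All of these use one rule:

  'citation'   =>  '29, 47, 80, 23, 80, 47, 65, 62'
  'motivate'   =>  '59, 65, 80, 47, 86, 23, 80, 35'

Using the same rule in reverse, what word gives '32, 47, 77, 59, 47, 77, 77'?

c(#3)→29 and i(#9)→47: differences scale by 3, so n = 3·pos + 20. The formula is n = 3×(alphabet index, a=1) + 20.
Undoing it on 32, 47, 77, 59, 47, 77, 77: 32→(32−20)÷3=4=d, 47→(47−20)÷3=9=i, 77→(77−20)÷3=19=s, 59→(59−20)÷3=13=m, 47→(47−20)÷3=9=i, 77→(77−20)÷3=19=s, 77→(77−20)÷3=19=s.

dismiss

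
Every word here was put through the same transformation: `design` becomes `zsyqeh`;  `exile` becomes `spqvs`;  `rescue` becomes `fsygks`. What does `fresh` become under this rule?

lfsyx

d(3)→z(25) and e(4)→s(18) fit y≡19x+20 (mod 26); the inverse of 19 mod 26 is 11. Treating letters as 0–25, the rule is x ↦ 19x + 20 (mod 26).
Applying it to fresh: f(5)→19·5+20≡11=l; r(17)→19·17+20≡5=f; e(4)→19·4+20≡18=s; s(18)→19·18+20≡24=y; h(7)→19·7+20≡23=x (all mod 26).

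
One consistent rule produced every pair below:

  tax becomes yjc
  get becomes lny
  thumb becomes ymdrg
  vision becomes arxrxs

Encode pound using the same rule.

The shift depends on letter class: consonant t→y is +5, but vowel a→j is +9. Vowels shift forward by 9 and consonants shift forward by 5.
Applying it to pound: p(cons)+5=u, o(vowel)+9=x, u(vowel)+9=d, n(cons)+5=s, d(cons)+5=i.

uxdsi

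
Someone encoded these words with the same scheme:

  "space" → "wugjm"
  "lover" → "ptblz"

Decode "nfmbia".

jaguar

In space: s→w is +4, p→u is +5, a→g is +6, c→j is +7 — the shift increases by 1 each position. Letter i (0-indexed) is shifted by i+4, so successive shifts are 4, 5, 6, ….
Undoing it on nfmbia: n−4=j, f−5=a, m−6=g, b−7=u, i−8=a, a−9=r.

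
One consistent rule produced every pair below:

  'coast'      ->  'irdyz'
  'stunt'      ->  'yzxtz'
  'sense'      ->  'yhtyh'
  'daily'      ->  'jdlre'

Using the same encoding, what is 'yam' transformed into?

eds

The shift depends on letter class: consonant c→i is +6, but vowel o→r is +3. The rule splits by letter class: vowels +3, consonants +6.
On yam: y(cons)+6=e, a(vowel)+3=d, m(cons)+6=s.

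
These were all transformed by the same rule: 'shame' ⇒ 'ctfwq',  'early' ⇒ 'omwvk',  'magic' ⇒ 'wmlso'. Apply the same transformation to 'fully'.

pgqvk

It's a Vigenère-style cipher with numeric key [10,12,5]: position i shifts by key[i mod 3].
On fully: f+10=p, u+12=g, l+5=q, l+10=v, y+12=k.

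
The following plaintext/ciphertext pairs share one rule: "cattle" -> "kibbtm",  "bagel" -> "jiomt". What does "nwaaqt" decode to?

This is a Caesar cipher with shift 8.
Decoding nwaaqt: n−8=f, w−8=o, a−8=s, a−8=s, q−8=i, t−8=l.

fossil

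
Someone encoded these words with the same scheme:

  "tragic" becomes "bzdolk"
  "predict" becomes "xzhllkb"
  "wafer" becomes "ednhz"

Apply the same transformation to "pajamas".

xdrduda

The shift depends on letter class: consonant t→b is +8, but vowel a→d is +3. Vowels shift forward by 3 and consonants shift forward by 8.
On pajamas: p(cons)+8=x, a(vowel)+3=d, j(cons)+8=r, a(vowel)+3=d, m(cons)+8=u, a(vowel)+3=d, s(cons)+8=a.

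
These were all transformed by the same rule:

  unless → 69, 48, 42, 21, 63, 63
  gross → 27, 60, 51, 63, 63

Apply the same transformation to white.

The formula is n = 3×(alphabet index, a=1) + 6.
On white: w=23→75, h=8→30, i=9→33, t=20→66, e=5→21.

75, 30, 33, 66, 21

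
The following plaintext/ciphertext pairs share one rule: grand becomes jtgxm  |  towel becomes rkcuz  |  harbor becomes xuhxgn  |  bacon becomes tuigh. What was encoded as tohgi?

cabin

Read the word backwards and shift each letter +6.
Reversing it on tohgi: shift back: t−6=n, o−6=i, h−6=b, g−6=a, i−6=c → nibac; then reverse → cabin.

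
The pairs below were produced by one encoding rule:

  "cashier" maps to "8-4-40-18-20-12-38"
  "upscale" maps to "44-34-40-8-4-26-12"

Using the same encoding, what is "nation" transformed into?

c(#3)→8 and a(#1)→4: differences scale by 2, so n = 2·pos + 2. Each letter becomes 2×(its alphabet position, a=1..z=26) + 2.
For nation: n=14→30, a=1→4, t=20→42, i=9→20, o=15→32, n=14→30.

30-4-42-20-32-30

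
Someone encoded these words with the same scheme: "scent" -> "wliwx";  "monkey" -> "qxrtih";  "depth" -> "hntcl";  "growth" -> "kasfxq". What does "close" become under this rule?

gusbi

Shifts by position in scent: pos 0: s→w (+4), pos 1: c→l (+9), pos 2: e→i (+4), pos 3: n→w (+9) — repeating every 2. The shifts repeat in a cycle of length 2: positions 0,1,… shift by +4, +9, then the pattern repeats.
Applying it to close: c+4=g, l+9=u, o+4=s, s+9=b, e+4=i.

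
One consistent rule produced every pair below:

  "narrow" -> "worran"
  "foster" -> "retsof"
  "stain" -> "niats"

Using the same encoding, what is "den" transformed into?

The word is simply reversed.
On den: reverse → ned.

ned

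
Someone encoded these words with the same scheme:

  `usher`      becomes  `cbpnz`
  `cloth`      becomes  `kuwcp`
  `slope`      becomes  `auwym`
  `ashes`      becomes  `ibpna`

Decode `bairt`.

trail

Shifts by position in usher: pos 0: u→c (+8), pos 1: s→b (+9), pos 2: h→p (+8), pos 3: e→n (+9) — repeating every 2. A repeating key of period 2 is used — shifts +8, +9 over and over.
Decoding bairt: b−8=t, a−9=r, i−8=a, r−9=i, t−8=l.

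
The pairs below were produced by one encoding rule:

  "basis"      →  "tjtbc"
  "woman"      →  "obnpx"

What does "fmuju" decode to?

title

The output letters match the input read backwards, each shifted +1: basis reversed is sisab. The word is reversed, then every letter is shifted forward by 1.
Decoding fmuju: shift back: f−1=e, m−1=l, u−1=t, j−1=i, u−1=t → eltit; then reverse → title.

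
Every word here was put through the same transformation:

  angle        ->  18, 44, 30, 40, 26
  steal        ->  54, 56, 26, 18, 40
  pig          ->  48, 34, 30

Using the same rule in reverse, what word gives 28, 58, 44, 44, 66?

a(#1)→18 and n(#14)→44: differences scale by 2, so n = 2·pos + 16. With a=1..z=26, the number is 2·pos + 16.
Reversing it on 28, 58, 44, 44, 66: 28→(28−16)÷2=6=f, 58→(58−16)÷2=21=u, 44→(44−16)÷2=14=n, 44→(44−16)÷2=14=n, 66→(66−16)÷2=25=y.

funny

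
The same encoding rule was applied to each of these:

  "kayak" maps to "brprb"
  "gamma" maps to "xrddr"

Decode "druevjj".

madness

It's a constant shift of +17 (ROT17).
Decoding druevjj: d−17=m, r−17=a, u−17=d, e−17=n, v−17=e, j−17=s, j−17=s.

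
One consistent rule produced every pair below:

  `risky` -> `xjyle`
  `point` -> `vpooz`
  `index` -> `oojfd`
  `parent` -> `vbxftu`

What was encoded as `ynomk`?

smile

Shifts by position in risky: pos 0: r→x (+6), pos 1: i→j (+1), pos 2: s→y (+6), pos 3: k→l (+1) — repeating every 2. The shifts repeat in a cycle of length 2: positions 0,1,… shift by +6, +1, then the pattern repeats.
Reversing it on ynomk: y−6=s, n−1=m, o−6=i, m−1=l, k−6=e.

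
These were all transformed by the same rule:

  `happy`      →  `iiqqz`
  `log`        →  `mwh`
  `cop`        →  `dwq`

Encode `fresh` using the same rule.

gsmti

The shift depends on letter class: consonant h→i is +1, but vowel a→i is +8. Two shifts are in play — +8 for a/e/i/o/u, +1 for every other letter.
For fresh: f(cons)+1=g, r(cons)+1=s, e(vowel)+8=m, s(cons)+1=t, h(cons)+1=i.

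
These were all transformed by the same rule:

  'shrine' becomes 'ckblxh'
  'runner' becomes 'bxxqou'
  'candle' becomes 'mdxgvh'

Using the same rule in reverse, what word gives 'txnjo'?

judge

Shifts by position in shrine: pos 0: s→c (+10), pos 1: h→k (+3), pos 2: r→b (+10), pos 3: i→l (+3) — repeating every 2. It's a Vigenère-style cipher with numeric key [10,3]: position i shifts by key[i mod 2].
Undoing it on txnjo: t−10=j, x−3=u, n−10=d, j−3=g, o−10=e.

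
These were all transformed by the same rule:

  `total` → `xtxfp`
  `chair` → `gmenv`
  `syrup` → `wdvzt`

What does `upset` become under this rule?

A repeating key of period 2 is used — shifts +4, +5 over and over.
For upset: u+4=y, p+5=u, s+4=w, e+5=j, t+4=x.

yuwjx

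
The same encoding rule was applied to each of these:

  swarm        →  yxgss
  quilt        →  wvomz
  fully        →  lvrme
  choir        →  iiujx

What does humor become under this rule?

nvspx

Shifts by position in swarm: pos 0: s→y (+6), pos 1: w→x (+1), pos 2: a→g (+6), pos 3: r→s (+1) — repeating every 2. The shifts repeat in a cycle of length 2: positions 0,1,… shift by +6, +1, then the pattern repeats.
Applying it to humor: h+6=n, u+1=v, m+6=s, o+1=p, r+6=x.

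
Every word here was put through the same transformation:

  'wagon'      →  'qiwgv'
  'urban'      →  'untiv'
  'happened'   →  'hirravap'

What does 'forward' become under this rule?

w(22)→q(16) and a(0)→i(8) fit y≡11x+8 (mod 26); the inverse of 11 mod 26 is 19. Each letter's alphabet position (a=0..z=25) is mapped through 11·x+8 mod 26 — an affine cipher.
For forward: f(5)→11·5+8≡11=l; o(14)→11·14+8≡6=g; r(17)→11·17+8≡13=n; w(22)→11·22+8≡16=q; a(0)→11·0+8≡8=i; r(17)→11·17+8≡13=n; d(3)→11·3+8≡15=p (all mod 26).

lgnqinp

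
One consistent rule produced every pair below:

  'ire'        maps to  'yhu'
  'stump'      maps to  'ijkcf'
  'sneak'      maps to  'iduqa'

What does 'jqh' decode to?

tar

Every letter moves 16 places later in the alphabet, wrapping around z→a.
Decoding jqh: j−16=t, q−16=a, h−16=r.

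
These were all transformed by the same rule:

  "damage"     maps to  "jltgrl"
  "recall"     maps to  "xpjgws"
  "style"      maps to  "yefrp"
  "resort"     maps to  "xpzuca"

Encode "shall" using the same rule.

yshrw

A repeating key of period 3 is used — shifts +6, +11, +7 over and over.
On shall: s+6=y, h+11=s, a+7=h, l+6=r, l+11=w.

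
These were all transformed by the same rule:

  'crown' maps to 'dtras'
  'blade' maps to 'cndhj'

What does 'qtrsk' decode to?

proof

Letter i (0-indexed) is shifted by i+1, so successive shifts are 1, 2, 3, ….
Decoding qtrsk: q−1=p, t−2=r, r−3=o, s−4=o, k−5=f.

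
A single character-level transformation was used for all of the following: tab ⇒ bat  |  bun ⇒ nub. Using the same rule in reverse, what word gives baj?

jab

The output letters match the input read backwards: tab reversed is bat. It's just the letters in reverse order.
Undoing it on baj: then reverse → jab.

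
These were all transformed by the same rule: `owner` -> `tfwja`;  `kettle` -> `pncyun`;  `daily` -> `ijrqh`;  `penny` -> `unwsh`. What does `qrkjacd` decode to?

Shifts by position in owner: pos 0: o→t (+5), pos 1: w→f (+9), pos 2: n→w (+9), pos 3: e→j (+5), pos 4: r→a (+9) — repeating every 3. It's a Vigenère-style cipher with numeric key [5,9,9]: position i shifts by key[i mod 3].
Decoding qrkjacd: q−5=l, r−9=i, k−9=b, j−5=e, a−9=r, c−9=t, d−5=y.

liberty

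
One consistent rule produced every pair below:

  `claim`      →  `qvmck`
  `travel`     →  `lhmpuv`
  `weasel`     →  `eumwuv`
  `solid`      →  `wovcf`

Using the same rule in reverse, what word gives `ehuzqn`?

Each letter's alphabet position (a=0..z=25) is mapped through 15·x+12 mod 26 — an affine cipher.
Reversing it on ehuzqn: e(4)→7·(4−12)≡22=w; h(7)→7·(7−12)≡17=r; u(20)→7·(20−12)≡4=e; z(25)→7·(25−12)≡13=n; q(16)→7·(16−12)≡2=c; n(13)→7·(13−12)≡7=h (all mod 26).

wrench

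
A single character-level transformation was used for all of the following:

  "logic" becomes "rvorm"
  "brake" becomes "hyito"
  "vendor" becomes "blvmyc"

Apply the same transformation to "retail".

In logic: l→r is +6, o→v is +7, g→o is +8, i→r is +9 — the shift increases by 1 each position. Letter i (0-indexed) is shifted by i+6, so successive shifts are 6, 7, 8, ….
Applying it to retail: r+6=x, e+7=l, t+8=b, a+9=j, i+10=s, l+11=w.

xlbjsw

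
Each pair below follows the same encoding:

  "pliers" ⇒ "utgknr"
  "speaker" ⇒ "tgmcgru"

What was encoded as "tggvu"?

steer

The output letters match the input read backwards, each shifted +2: pliers reversed is sreilp. The word is reversed, then every letter is shifted forward by 2.
Decoding tggvu: shift back: t−2=r, g−2=e, g−2=e, v−2=t, u−2=s → reets; then reverse → steer.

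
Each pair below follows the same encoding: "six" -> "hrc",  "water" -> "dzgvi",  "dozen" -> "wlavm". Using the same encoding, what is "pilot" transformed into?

Each letter is replaced by its mirror in the alphabet: a↔z, b↔y, c↔x, and so on (the Atbash cipher).
On pilot: p↔k, i↔r, l↔o, o↔l, t↔g.

krolg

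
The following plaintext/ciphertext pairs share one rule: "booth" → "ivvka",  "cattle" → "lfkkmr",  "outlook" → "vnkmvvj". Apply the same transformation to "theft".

karuk

b(1)→i(8) and o(14)→v(21) fit y≡3x+5 (mod 26); the inverse of 3 mod 26 is 9. Each letter's alphabet position (a=0..z=25) is mapped through 3·x+5 mod 26 — an affine cipher.
On theft: t(19)→3·19+5≡10=k; h(7)→3·7+5≡0=a; e(4)→3·4+5≡17=r; f(5)→3·5+5≡20=u; t(19)→3·19+5≡10=k (all mod 26).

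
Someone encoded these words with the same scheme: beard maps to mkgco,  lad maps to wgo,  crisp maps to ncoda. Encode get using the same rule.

rke

Two shifts are in play — +6 for a/e/i/o/u, +11 for every other letter.
On get: g(cons)+11=r, e(vowel)+6=k, t(cons)+11=e.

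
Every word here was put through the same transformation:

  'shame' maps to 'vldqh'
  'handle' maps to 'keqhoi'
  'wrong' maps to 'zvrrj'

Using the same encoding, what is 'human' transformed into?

kypeq

Shifts by position in shame: pos 0: s→v (+3), pos 1: h→l (+4), pos 2: a→d (+3), pos 3: m→q (+4) — repeating every 2. The shifts repeat in a cycle of length 2: positions 0,1,… shift by +3, +4, then the pattern repeats.
Applying it to human: h+3=k, u+4=y, m+3=p, a+4=e, n+3=q.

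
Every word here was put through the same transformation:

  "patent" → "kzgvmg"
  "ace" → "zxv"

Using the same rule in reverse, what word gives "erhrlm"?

vision

Each pair mirrors across the alphabet (p↔k, a↔z, t↔g): positions sum to 25. This is the alphabet-reversal cipher (Atbash): a becomes z, b becomes y, etc.
Reversing it on erhrlm: e↔v, r↔i, h↔s, r↔i, l↔o, m↔n.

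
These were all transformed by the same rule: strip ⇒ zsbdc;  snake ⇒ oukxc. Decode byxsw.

The output letters match the input read backwards, each shifted +10: strip reversed is pirts. Two steps: reverse the string, then apply a Caesar shift of +10.
Undoing it on byxsw: shift back: b−10=r, y−10=o, x−10=n, s−10=i, w−10=m → ronim; then reverse → minor.

minor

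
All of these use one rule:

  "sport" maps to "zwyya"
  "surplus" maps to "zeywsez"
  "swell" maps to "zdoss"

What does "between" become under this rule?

The shift depends on letter class: consonant s→z is +7, but vowel o→y is +10. Two shifts are in play — +10 for a/e/i/o/u, +7 for every other letter.
Applying it to between: b(cons)+7=i, e(vowel)+10=o, t(cons)+7=a, w(cons)+7=d, e(vowel)+10=o, e(vowel)+10=o, n(cons)+7=u.

ioadoou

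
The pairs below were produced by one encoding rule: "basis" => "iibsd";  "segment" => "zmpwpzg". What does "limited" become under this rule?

sqvseqq

In basis: b→i is +7, a→i is +8, s→b is +9, i→s is +10 — the shift increases by 1 each position. Each letter shifts forward by (position + 7), i.e. 7, 8, 9, … — the shift grows by one for each successive letter.
Applying it to limited: l+7=s, i+8=q, m+9=v, i+10=s, t+11=e, e+12=q, d+13=q.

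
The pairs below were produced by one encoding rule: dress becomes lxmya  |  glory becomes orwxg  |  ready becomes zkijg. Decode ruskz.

Shifts by position in dress: pos 0: d→l (+8), pos 1: r→x (+6), pos 2: e→m (+8), pos 3: s→y (+6) — repeating every 2. It's a Vigenère-style cipher with numeric key [8,6]: position i shifts by key[i mod 2].
Decoding ruskz: r−8=j, u−6=o, s−8=k, k−6=e, z−8=r.

joker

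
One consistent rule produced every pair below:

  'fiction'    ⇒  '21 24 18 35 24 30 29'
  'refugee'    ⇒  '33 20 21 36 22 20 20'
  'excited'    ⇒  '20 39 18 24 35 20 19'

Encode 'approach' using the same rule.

16 31 31 33 30 16 18 23

f is letter #6 and maps to 21: an offset of 15. Each letter is replaced by its alphabet position (a=1..z=26) + 15.
For approach: a=1→16, p=16→31, p=16→31, r=18→33, o=15→30, a=1→16, c=3→18, h=8→23.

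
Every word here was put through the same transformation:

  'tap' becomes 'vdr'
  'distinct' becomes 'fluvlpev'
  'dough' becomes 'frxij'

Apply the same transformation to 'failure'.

hdlnxth

Two shifts are in play — +3 for a/e/i/o/u, +2 for every other letter.
For failure: f(cons)+2=h, a(vowel)+3=d, i(vowel)+3=l, l(cons)+2=n, u(vowel)+3=x, r(cons)+2=t, e(vowel)+3=h.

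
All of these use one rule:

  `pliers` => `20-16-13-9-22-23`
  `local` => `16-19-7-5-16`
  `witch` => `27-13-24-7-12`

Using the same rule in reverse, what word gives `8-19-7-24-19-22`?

p is letter #16 and maps to 20: an offset of 4. The number is (letter's place in the alphabet, a=1) + 4.
Undoing it on 8-19-7-24-19-22: 8→(8−4)÷1=4=d, 19→(19−4)÷1=15=o, 7→(7−4)÷1=3=c, 24→(24−4)÷1=20=t, 19→(19−4)÷1=15=o, 22→(22−4)÷1=18=r.

doctor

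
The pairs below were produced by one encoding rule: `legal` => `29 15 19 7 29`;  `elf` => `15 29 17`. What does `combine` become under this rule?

11 35 31 9 23 33 15

l(#12)→29 and e(#5)→15: differences scale by 2, so n = 2·pos + 5. With a=1..z=26, the number is 2·pos + 5.
On combine: c=3→11, o=15→35, m=13→31, b=2→9, i=9→23, n=14→33, e=5→15.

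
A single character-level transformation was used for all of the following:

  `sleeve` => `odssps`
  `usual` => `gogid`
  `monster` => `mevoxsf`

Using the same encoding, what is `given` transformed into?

This is an affine cipher: with a=0,…,z=25, each position x becomes (9x+8) mod 26.
For given: g(6)→9·6+8≡10=k; i(8)→9·8+8≡2=c; v(21)→9·21+8≡15=p; e(4)→9·4+8≡18=s; n(13)→9·13+8≡21=v (all mod 26).

kcpsv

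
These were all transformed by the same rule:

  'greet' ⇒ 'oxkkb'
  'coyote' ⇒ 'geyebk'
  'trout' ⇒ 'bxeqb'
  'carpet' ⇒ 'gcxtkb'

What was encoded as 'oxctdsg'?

graphic

This is an affine cipher: with a=0,…,z=25, each position x becomes (15x+2) mod 26.
Decoding oxctdsg: o(14)→7·(14−2)≡6=g; x(23)→7·(23−2)≡17=r; c(2)→7·(2−2)≡0=a; t(19)→7·(19−2)≡15=p; d(3)→7·(3−2)≡7=h; s(18)→7·(18−2)≡8=i; g(6)→7·(6−2)≡2=c (all mod 26).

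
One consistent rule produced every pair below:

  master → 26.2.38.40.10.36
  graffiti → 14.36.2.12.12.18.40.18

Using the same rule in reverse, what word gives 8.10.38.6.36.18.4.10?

m(#13)→26 and a(#1)→2: differences scale by 2, so n = 2·pos + 0. With a=1..z=26, the number is 2·pos.
Undoing it on 8.10.38.6.36.18.4.10: 8→(8−0)÷2=4=d, 10→(10−0)÷2=5=e, 38→(38−0)÷2=19=s, 6→(6−0)÷2=3=c, 36→(36−0)÷2=18=r, 18→(18−0)÷2=9=i, 4→(4−0)÷2=2=b, 10→(10−0)÷2=5=e.

describe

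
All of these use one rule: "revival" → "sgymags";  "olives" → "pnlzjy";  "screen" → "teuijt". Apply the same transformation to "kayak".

lcbep

In revival: r→s is +1, e→g is +2, v→y is +3, i→m is +4 — the shift increases by 1 each position. Each letter shifts forward by (position + 1), i.e. 1, 2, 3, … — the shift grows by one for each successive letter.
For kayak: k+1=l, a+2=c, y+3=b, a+4=e, k+5=p.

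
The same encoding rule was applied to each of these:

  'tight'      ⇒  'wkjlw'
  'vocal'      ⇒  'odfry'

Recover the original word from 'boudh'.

early

The output letters match the input read backwards, each shifted +3: tight reversed is thgit. The word is reversed, then every letter is shifted forward by 3.
Undoing it on boudh: shift back: b−3=y, o−3=l, u−3=r, d−3=a, h−3=e → ylrae; then reverse → early.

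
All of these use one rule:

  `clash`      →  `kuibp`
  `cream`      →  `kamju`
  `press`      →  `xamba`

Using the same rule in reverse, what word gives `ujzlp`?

Shifts by position in clash: pos 0: c→k (+8), pos 1: l→u (+9), pos 2: a→i (+8), pos 3: s→b (+9) — repeating every 2. A repeating key of period 2 is used — shifts +8, +9 over and over.
Decoding ujzlp: u−8=m, j−9=a, z−8=r, l−9=c, p−8=h.

march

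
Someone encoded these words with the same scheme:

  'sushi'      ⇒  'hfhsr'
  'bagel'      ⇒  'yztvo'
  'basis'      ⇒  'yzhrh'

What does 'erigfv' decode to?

virtue

This is the alphabet-reversal cipher (Atbash): a becomes z, b becomes y, etc.
Undoing it on erigfv: e↔v, r↔i, i↔r, g↔t, f↔u, v↔e.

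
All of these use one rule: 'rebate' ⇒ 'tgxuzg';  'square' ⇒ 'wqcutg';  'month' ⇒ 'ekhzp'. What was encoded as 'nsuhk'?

piano

r(17)→t(19) and e(4)→g(6) fit y≡3x+20 (mod 26); the inverse of 3 mod 26 is 9. Treating letters as 0–25, the rule is x ↦ 3x + 20 (mod 26).
Decoding nsuhk: n(13)→9·(13−20)≡15=p; s(18)→9·(18−20)≡8=i; u(20)→9·(20−20)≡0=a; h(7)→9·(7−20)≡13=n; k(10)→9·(10−20)≡14=o (all mod 26).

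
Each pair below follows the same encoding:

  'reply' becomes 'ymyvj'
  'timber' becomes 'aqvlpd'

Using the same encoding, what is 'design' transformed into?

kmbsrz

In reply: r→y is +7, e→m is +8, p→y is +9, l→v is +10 — the shift increases by 1 each position. Letter i (0-indexed) is shifted by i+7, so successive shifts are 7, 8, 9, ….
Applying it to design: d+7=k, e+8=m, s+9=b, i+10=s, g+11=r, n+12=z.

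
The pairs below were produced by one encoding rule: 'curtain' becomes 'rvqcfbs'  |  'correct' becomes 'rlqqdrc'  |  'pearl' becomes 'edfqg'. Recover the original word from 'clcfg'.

c(2)→r(17) and u(20)→v(21) fit y≡19x+5 (mod 26); the inverse of 19 mod 26 is 11. This is an affine cipher: with a=0,…,z=25, each position x becomes (19x+5) mod 26.
Undoing it on clcfg: c(2)→11·(2−5)≡19=t; l(11)→11·(11−5)≡14=o; c(2)→11·(2−5)≡19=t; f(5)→11·(5−5)≡0=a; g(6)→11·(6−5)≡11=l (all mod 26).

total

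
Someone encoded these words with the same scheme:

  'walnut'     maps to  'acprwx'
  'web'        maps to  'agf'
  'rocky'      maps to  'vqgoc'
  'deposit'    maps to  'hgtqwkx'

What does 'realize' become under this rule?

The shift depends on letter class: consonant w→a is +4, but vowel a→c is +2. Vowels shift forward by 2 and consonants shift forward by 4.
For realize: r(cons)+4=v, e(vowel)+2=g, a(vowel)+2=c, l(cons)+4=p, i(vowel)+2=k, z(cons)+4=d, e(vowel)+2=g.

vgcpkdg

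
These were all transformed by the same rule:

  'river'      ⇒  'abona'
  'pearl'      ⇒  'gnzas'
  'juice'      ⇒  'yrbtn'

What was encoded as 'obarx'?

r(17)→a(0) and i(8)→b(1) fit y≡23x+25 (mod 26); the inverse of 23 mod 26 is 17. Each letter's alphabet position (a=0..z=25) is mapped through 23·x+25 mod 26 — an affine cipher.
Decoding obarx: o(14)→17·(14−25)≡21=v; b(1)→17·(1−25)≡8=i; a(0)→17·(0−25)≡17=r; r(17)→17·(17−25)≡20=u; x(23)→17·(23−25)≡18=s (all mod 26).

virus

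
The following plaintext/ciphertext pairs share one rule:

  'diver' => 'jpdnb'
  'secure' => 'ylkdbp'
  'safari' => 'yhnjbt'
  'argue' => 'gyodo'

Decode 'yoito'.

shake

The shift increases by 1 at each position, starting from +6: 6, 7, 8, ….
Reversing it on yoito: y−6=s, o−7=h, i−8=a, t−9=k, o−10=e.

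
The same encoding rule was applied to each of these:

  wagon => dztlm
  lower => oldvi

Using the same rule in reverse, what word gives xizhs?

crash

Each pair mirrors across the alphabet (w↔d, a↔z, g↔t): positions sum to 25. Letters are reflected about the middle of the alphabet (position → 25−position): Atbash.
Decoding xizhs: x↔c, i↔r, z↔a, h↔s, s↔h.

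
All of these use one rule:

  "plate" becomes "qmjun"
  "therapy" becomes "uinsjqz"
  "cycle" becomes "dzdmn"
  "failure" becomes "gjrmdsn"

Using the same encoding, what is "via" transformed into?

The shift depends on letter class: consonant p→q is +1, but vowel a→j is +9. Two shifts are in play — +9 for a/e/i/o/u, +1 for every other letter.
On via: v(cons)+1=w, i(vowel)+9=r, a(vowel)+9=j.

wrj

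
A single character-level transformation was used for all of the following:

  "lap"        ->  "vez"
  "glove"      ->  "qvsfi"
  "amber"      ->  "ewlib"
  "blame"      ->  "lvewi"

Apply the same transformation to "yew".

The shift depends on letter class: consonant l→v is +10, but vowel a→e is +4. Two shifts are in play — +4 for a/e/i/o/u, +10 for every other letter.
On yew: y(cons)+10=i, e(vowel)+4=i, w(cons)+10=g.

iig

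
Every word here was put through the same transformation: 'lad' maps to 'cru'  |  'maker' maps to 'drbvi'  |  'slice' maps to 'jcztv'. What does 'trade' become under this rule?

Compare letters: l→c is +17, a→r is +17, d→u is +17 — a constant shift. It's a constant shift of +17 (ROT17).
Applying it to trade: t+17=k, r+17=i, a+17=r, d+17=u, e+17=v.

kiruv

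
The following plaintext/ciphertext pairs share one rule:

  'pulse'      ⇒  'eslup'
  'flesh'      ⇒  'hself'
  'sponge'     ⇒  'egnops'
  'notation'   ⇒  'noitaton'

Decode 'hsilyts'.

The output letters match the input read backwards: pulse reversed is eslup. It's just the letters in reverse order.
Undoing it on hsilyts: then reverse → stylish.

stylish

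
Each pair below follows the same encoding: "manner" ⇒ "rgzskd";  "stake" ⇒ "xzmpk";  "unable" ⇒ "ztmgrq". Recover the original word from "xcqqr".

swell

Shifts by position in manner: pos 0: m→r (+5), pos 1: a→g (+6), pos 2: n→z (+12), pos 3: n→s (+5), pos 4: e→k (+6), pos 5: r→d (+12) — repeating every 3. A repeating key of period 3 is used — shifts +5, +6, +12 over and over.
Reversing it on xcqqr: x−5=s, c−6=w, q−12=e, q−5=l, r−6=l.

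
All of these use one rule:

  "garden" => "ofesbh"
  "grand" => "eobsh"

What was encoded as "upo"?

not

The output letters match the input read backwards, each shifted +1: garden reversed is nedrag. Two steps: reverse the string, then apply a Caesar shift of +1.
Reversing it on upo: shift back: u−1=t, p−1=o, o−1=n → ton; then reverse → not.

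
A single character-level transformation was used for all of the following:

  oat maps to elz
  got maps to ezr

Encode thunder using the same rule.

The output letters match the input read backwards, each shifted +11: oat reversed is tao. The word is reversed, then every letter is shifted forward by 11.
For thunder: reverse → rednuht; then shift: r+11=c, e+11=p, d+11=o, n+11=y, u+11=f, h+11=s, t+11=e.

cpoyfse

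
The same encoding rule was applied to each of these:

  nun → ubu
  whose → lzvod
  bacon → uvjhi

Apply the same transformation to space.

ljhwz

Two steps: reverse the string, then apply a Caesar shift of +7.
Applying it to space: reverse → ecaps; then shift: e+7=l, c+7=j, a+7=h, p+7=w, s+7=z.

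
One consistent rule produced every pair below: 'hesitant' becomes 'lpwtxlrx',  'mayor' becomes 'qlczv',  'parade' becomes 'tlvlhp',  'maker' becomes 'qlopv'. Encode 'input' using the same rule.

trtfx

The rule splits by letter class: vowels +11, consonants +4.
On input: i(vowel)+11=t, n(cons)+4=r, p(cons)+4=t, u(vowel)+11=f, t(cons)+4=x.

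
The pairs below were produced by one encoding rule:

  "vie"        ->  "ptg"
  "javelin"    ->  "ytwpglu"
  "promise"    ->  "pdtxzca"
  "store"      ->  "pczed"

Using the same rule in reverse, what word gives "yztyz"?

Two steps: reverse the string, then apply a Caesar shift of +11.
Reversing it on yztyz: shift back: y−11=n, z−11=o, t−11=i, y−11=n, z−11=o → noino; then reverse → onion.

onion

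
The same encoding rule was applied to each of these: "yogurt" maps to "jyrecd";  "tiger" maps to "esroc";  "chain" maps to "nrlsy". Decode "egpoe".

Shifts by position in yogurt: pos 0: y→j (+11), pos 1: o→y (+10), pos 2: g→r (+11), pos 3: u→e (+10) — repeating every 2. It's a Vigenère-style cipher with numeric key [11,10]: position i shifts by key[i mod 2].
Reversing it on egpoe: e−11=t, g−10=w, p−11=e, o−10=e, e−11=t.

tweet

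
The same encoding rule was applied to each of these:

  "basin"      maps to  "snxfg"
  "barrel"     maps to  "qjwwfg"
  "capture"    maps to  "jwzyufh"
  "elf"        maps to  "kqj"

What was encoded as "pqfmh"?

chalk

The output letters match the input read backwards, each shifted +5: basin reversed is nisab. Two steps: reverse the string, then apply a Caesar shift of +5.
Reversing it on pqfmh: shift back: p−5=k, q−5=l, f−5=a, m−5=h, h−5=c → klahc; then reverse → chalk.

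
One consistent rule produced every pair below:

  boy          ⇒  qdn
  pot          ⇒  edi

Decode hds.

Each letter is shifted forward by 15 in the alphabet (a Caesar shift of +15).
Reversing it on hds: h−15=s, d−15=o, s−15=d.

sod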